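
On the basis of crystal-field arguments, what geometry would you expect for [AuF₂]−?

linear

Summing ligand charges against the −1 overall charge gives an oxidation state of +1 for gold.
Au sits in group 11, so the d-electron count is 11 − 1 = 10.
With 2 monodentate ligands the coordination number is 2.
A d¹⁰ ion with only two ligands adopts a linear arrangement (sp hybridisation; no CFSE preference).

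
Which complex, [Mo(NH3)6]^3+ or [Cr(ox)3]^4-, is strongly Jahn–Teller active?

[Mo(NH3)6]^3+: Summing ligand charges against the +3 overall charge gives an oxidation state of +3 for molybdenum. Group 6 minus oxidation state 3 gives a d³ configuration. The d³ configuration leaves the e_g set evenly filled (or empty) — no strong Jahn–Teller driving force.
[Cr(ox)3]^4-: Summing ligand charges against the −4 overall charge gives an oxidation state of +2 for chromium. Group 6 minus oxidation state 2 gives a d⁴ configuration. Oxalate is a weak-field ligand for a first-row metal, so the complex is high-spin. The t₂g³e_g¹ (high-spin) configuration has an unevenly filled e_g set; the Jahn–Teller theorem predicts a tetragonal distortion (typically axial elongation) to lift the degeneracy.

[Cr(ox)3]^4-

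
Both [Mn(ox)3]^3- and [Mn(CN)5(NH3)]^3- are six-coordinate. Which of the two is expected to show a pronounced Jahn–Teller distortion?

[Mn(ox)3]^3-: Ligand charges: each oxalate is −2. With an overall charge of −3 the manganese centre must be in the +3 oxidation state. Group 7 minus oxidation state 3 gives a d⁴ configuration. Oxalate is a weak-field ligand for a first-row metal, so the complex is high-spin. The t₂g³e_g¹ (high-spin) configuration has an unevenly filled e_g set; the Jahn–Teller theorem predicts a tetragonal distortion (typically axial elongation) to lift the degeneracy.
[Mn(CN)5(NH3)]^3-: Each cyanide is −1; ammonia is neutral; balancing the −3 overall charge requires Mn(II). Group 7 minus oxidation state 2 gives a d⁵ configuration. Cyanide is a strong-field ligand (high in the spectrochemical series) for a first-row metal, so the complex is low-spin. The d⁵ configuration leaves the e_g set evenly filled (or empty) — no strong Jahn–Teller driving force.

[Mn(ox)3]^3-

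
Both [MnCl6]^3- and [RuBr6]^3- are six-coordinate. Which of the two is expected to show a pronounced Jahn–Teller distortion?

[MnCl6]^3-

[MnCl6]^3-: Ligand charges: each chloride is −1. With an overall charge of −3 the manganese centre must be in the +3 oxidation state. Manganese is a group-7 element; Mn(III) is therefore d⁴. Chloride is a weak-field ligand for a first-row metal, so the complex is high-spin. The t₂g³e_g¹ (high-spin) configuration has an unevenly filled e_g set; the Jahn–Teller theorem predicts a tetragonal distortion (typically axial elongation) to lift the degeneracy.
[RuBr6]^3-: Summing ligand charges against the −3 overall charge gives an oxidation state of +3 for ruthenium. Group 8 minus oxidation state 3 gives a d⁵ configuration. A 4d ion has a large Δₒ and is invariably low-spin. The d⁵ configuration leaves the e_g set evenly filled (or empty) — no strong Jahn–Teller driving force.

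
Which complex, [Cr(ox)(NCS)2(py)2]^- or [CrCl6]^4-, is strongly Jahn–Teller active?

[CrCl6]^4-

[Cr(ox)(NCS)2(py)2]^-: Each oxalate is −2; each isothiocyanate is −1; pyridine is neutral; balancing the −1 overall charge requires Cr(III). Chromium is a group-6 element; Cr(III) is therefore d³. The d³ configuration leaves the e_g set evenly filled (or empty) — no strong Jahn–Teller driving force.
[CrCl6]^4-: Ligand charges: each chloride is −1. With an overall charge of −4 the chromium centre must be in the +2 oxidation state. Cr sits in group 6, so the d-electron count is 6 − 2 = 4. Chloride is a weak-field ligand for a first-row metal, so the complex is high-spin. The t₂g³e_g¹ (high-spin) configuration has an unevenly filled e_g set; the Jahn–Teller theorem predicts a tetragonal distortion (typically axial elongation) to lift the degeneracy.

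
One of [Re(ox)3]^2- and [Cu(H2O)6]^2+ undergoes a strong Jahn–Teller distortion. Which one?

[Re(ox)3]^2-: Ligand charges: each oxalate is −2. With an overall charge of −2 the rhenium centre must be in the +4 oxidation state. Rhenium is a group-7 element; Re(IV) is therefore d³. The d³ configuration leaves the e_g set evenly filled (or empty) — no strong Jahn–Teller driving force.
[Cu(H2O)6]^2+: Ligand charges: water is neutral. With an overall charge of +2 the copper centre must be in the +2 oxidation state. Cu sits in group 11, so the d-electron count is 11 − 2 = 9. The t₂g⁶e_g³ configuration has an unevenly filled e_g set; the Jahn–Teller theorem predicts a tetragonal distortion (typically axial elongation) to lift the degeneracy.

[Cu(H2O)6]^2+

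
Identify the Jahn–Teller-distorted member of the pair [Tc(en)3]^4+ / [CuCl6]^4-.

[Tc(en)3]^4+: Ligand charges: ethylenediamine is neutral. With an overall charge of +4 the technetium centre must be in the +4 oxidation state. Tc sits in group 7, so the d-electron count is 7 − 4 = 3. The d³ configuration leaves the e_g set evenly filled (or empty) — no strong Jahn–Teller driving force.
[CuCl6]^4-: Each chloride is −1; balancing the −4 overall charge requires Cu(II). Group 11 minus oxidation state 2 gives a d⁹ configuration. The t₂g⁶e_g³ configuration has an unevenly filled e_g set; the Jahn–Teller theorem predicts a tetragonal distortion (typically axial elongation) to lift the degeneracy.

[CuCl6]^4-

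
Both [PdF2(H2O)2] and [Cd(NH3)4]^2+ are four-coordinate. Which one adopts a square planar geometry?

[PdF2(H2O)2]

For [PdF2(H2O)2]: Each fluoride is −1; water is neutral; balancing the 0 overall charge requires Pd(II). Pd sits in group 10, so the d-electron count is 10 − 2 = 8. A 4d d⁸ ion has a large crystal-field splitting; square planar leaves the high-energy d_{x²−y²} orbital empty and maximises CFSE. → square planar.
For [Cd(NH3)4]^2+: Ligand charges: ammonia is neutral. With an overall charge of +2 the cadmium centre must be in the +2 oxidation state. Cadmium is a group-12 element; Cd(II) is therefore d¹⁰. A d¹⁰ ion has no crystal-field stabilisation preference between square planar and tetrahedral, so four ligands adopt the sterically favoured tetrahedral geometry. → tetrahedral.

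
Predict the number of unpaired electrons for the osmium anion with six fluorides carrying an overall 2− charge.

2 unpaired electrons

Each fluoride is −1; balancing the −2 overall charge requires Os(IV).
Group 8 minus oxidation state 4 gives a d⁴ configuration.
The spin state decides the count: a 5d ion has a large Δₒ and is invariably low-spin.
An octahedral low-spin d⁴ ion is t₂g⁴e_g⁰, giving 2 unpaired electrons.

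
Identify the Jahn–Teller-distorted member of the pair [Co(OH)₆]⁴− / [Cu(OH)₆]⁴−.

[Cu(OH)₆]⁴−

[Co(OH)₆]⁴−: Ligand charges: each hydroxide is −1. With an overall charge of −4 the cobalt centre must be in the +2 oxidation state. Cobalt is a group-9 element; Co(II) is therefore d⁷. Hydroxide is a weak-field ligand for a first-row metal, so the complex is high-spin. The d⁷ configuration leaves the e_g set evenly filled (or empty) — no strong Jahn–Teller driving force.
[Cu(OH)₆]⁴−: Each hydroxide is −1; balancing the −4 overall charge requires Cu(II). Group 11 minus oxidation state 2 gives a d⁹ configuration. The t₂g⁶e_g³ configuration has an unevenly filled e_g set; the Jahn–Teller theorem predicts a tetragonal distortion (typically axial elongation) to lift the degeneracy.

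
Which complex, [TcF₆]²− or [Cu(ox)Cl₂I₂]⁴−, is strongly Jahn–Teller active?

[Cu(ox)Cl₂I₂]⁴−

[TcF₆]²−: Each fluoride is −1; balancing the −2 overall charge requires Tc(IV). Tc sits in group 7, so the d-electron count is 7 − 4 = 3. The d³ configuration leaves the e_g set evenly filled (or empty) — no strong Jahn–Teller driving force.
[Cu(ox)Cl₂I₂]⁴−: Ligand charges: each oxalate is −2; each chloride is −1; each iodide is −1. With an overall charge of −4 the copper centre must be in the +2 oxidation state. Group 11 minus oxidation state 2 gives a d⁹ configuration. The t₂g⁶e_g³ configuration has an unevenly filled e_g set; the Jahn–Teller theorem predicts a tetragonal distortion (typically axial elongation) to lift the degeneracy.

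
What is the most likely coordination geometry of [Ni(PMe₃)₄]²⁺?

square planar

Summing ligand charges against the +2 overall charge gives an oxidation state of +2 for nickel.
Nickel is a group-10 element; Ni(II) is therefore d⁸.
Coordination number: 4.
Trimethylphosphine is a strong-field ligand (high in the spectrochemical series).
A 3d d⁸ ion with strong-field ligands gains enough CFSE to favour square planar over tetrahedral.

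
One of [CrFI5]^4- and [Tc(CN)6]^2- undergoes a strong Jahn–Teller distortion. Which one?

[CrFI5]^4-

[CrFI5]^4-: Each fluoride is −1; each iodide is −1; balancing the −4 overall charge requires Cr(II). Chromium is a group-6 element; Cr(II) is therefore d⁴. Fluoride and iodide are weak-field ligands for a first-row metal, so the complex is high-spin. The t₂g³e_g¹ (high-spin) configuration has an unevenly filled e_g set; the Jahn–Teller theorem predicts a tetragonal distortion (typically axial elongation) to lift the degeneracy.
[Tc(CN)6]^2-: Ligand charges: each cyanide is −1. With an overall charge of −2 the technetium centre must be in the +4 oxidation state. Technetium is a group-7 element; Tc(IV) is therefore d³. The d³ configuration leaves the e_g set evenly filled (or empty) — no strong Jahn–Teller driving force.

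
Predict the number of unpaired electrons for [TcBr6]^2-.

Each bromide is −1; balancing the −2 overall charge requires Tc(IV).
Tc sits in group 7, so the d-electron count is 7 − 4 = 3.
In an octahedral field the d³ configuration is t₂g³e_g⁰ (only one arrangement possible), giving 3 unpaired electrons.

3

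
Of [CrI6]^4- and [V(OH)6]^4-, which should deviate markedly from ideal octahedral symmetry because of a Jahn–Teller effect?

[CrI6]^4-: Each iodide is −1; balancing the −4 overall charge requires Cr(II). Cr sits in group 6, so the d-electron count is 6 − 2 = 4. Iodide is a weak-field ligand for a first-row metal, so the complex is high-spin. The t₂g³e_g¹ (high-spin) configuration has an unevenly filled e_g set; the Jahn–Teller theorem predicts a tetragonal distortion (typically axial elongation) to lift the degeneracy.
[V(OH)6]^4-: Ligand charges: each hydroxide is −1. With an overall charge of −4 the vanadium centre must be in the +2 oxidation state. Vanadium is a group-5 element; V(II) is therefore d³. The d³ configuration leaves the e_g set evenly filled (or empty) — no strong Jahn–Teller driving force.

[CrI6]^4-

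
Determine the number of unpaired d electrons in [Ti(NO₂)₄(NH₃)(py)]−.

Summing ligand charges against the −1 overall charge gives an oxidation state of +3 for titanium.
Titanium is a group-4 element; Ti(III) is therefore d¹.
In an octahedral field the d¹ configuration is t₂g¹e_g⁰ (only one arrangement possible), giving 1 unpaired electron.

1 unpaired electron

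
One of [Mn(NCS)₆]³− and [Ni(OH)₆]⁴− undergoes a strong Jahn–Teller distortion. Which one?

[Mn(NCS)₆]³−: Summing ligand charges against the −3 overall charge gives an oxidation state of +3 for manganese. Group 7 minus oxidation state 3 gives a d⁴ configuration. Isothiocyanate is a weak-field ligand for a first-row metal, so the complex is high-spin. The t₂g³e_g¹ (high-spin) configuration has an unevenly filled e_g set; the Jahn–Teller theorem predicts a tetragonal distortion (typically axial elongation) to lift the degeneracy.
[Ni(OH)₆]⁴−: Summing ligand charges against the −4 overall charge gives an oxidation state of +2 for nickel. Ni sits in group 10, so the d-electron count is 10 − 2 = 8. The d⁸ configuration leaves the e_g set evenly filled (or empty) — no strong Jahn–Teller driving force.

[Mn(NCS)₆]³−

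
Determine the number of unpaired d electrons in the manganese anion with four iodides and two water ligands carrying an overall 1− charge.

Ligand charges: each iodide is −1; water is neutral. With an overall charge of −1 the manganese centre must be in the +3 oxidation state.
Manganese is a group-7 element; Mn(III) is therefore d⁴.
The spin state decides the count: Iodide is a weak-field ligand for a first-row metal, so the complex is high-spin.
An octahedral high-spin d⁴ ion is t₂g³e_g¹, giving 4 unpaired electrons.

4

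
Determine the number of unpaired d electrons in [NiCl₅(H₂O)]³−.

Summing ligand charges against the −3 overall charge gives an oxidation state of +2 for nickel.
Nickel is a group-10 element; Ni(II) is therefore d⁸.
In an octahedral field the d⁸ configuration is t₂g⁶e_g² (only one arrangement possible), giving 2 unpaired electrons.

2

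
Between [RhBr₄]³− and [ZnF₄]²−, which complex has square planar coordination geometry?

[RhBr₄]³−

For [RhBr₄]³−: Each bromide is −1; balancing the −3 overall charge requires Rh(I). Rh sits in group 9, so the d-electron count is 9 − 1 = 8. A 4d d⁸ ion has a large crystal-field splitting; square planar leaves the high-energy d_{x²−y²} orbital empty and maximises CFSE. → square planar.
For [ZnF₄]²−: Summing ligand charges against the −2 overall charge gives an oxidation state of +2 for zinc. Zinc is a group-12 element; Zn(II) is therefore d¹⁰. A d¹⁰ ion has no crystal-field stabilisation preference between square planar and tetrahedral, so four ligands adopt the sterically favoured tetrahedral geometry. → tetrahedral.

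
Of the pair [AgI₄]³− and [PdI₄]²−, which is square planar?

For [AgI₄]³−: Summing ligand charges against the −3 overall charge gives an oxidation state of +1 for silver. Silver is a group-11 element; Ag(I) is therefore d¹⁰. A d¹⁰ ion has no crystal-field stabilisation preference between square planar and tetrahedral, so four ligands adopt the sterically favoured tetrahedral geometry. → tetrahedral.
For [PdI₄]²−: Summing ligand charges against the −2 overall charge gives an oxidation state of +2 for palladium. Palladium is a group-10 element; Pd(II) is therefore d⁸. A 4d d⁸ ion has a large crystal-field splitting; square planar leaves the high-energy d_{x²−y²} orbital empty and maximises CFSE. → square planar.

[PdI₄]²−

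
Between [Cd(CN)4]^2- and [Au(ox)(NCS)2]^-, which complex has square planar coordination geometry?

[Au(ox)(NCS)2]^-

For [Cd(CN)4]^2-: Each cyanide is −1; balancing the −2 overall charge requires Cd(II). Cadmium is a group-12 element; Cd(II) is therefore d¹⁰. A d¹⁰ ion has no crystal-field stabilisation preference between square planar and tetrahedral, so four ligands adopt the sterically favoured tetrahedral geometry. → tetrahedral.
For [Au(ox)(NCS)2]^-: Ligand charges: each oxalate is −2; each isothiocyanate is −1. With an overall charge of −1 the gold centre must be in the +3 oxidation state. Group 11 minus oxidation state 3 gives a d⁸ configuration. A 5d d⁸ ion has a large crystal-field splitting; square planar leaves the high-energy d_{x²−y²} orbital empty and maximises CFSE. → square planar.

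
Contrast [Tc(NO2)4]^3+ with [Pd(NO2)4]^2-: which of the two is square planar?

[Pd(NO2)4]^2-

For [Tc(NO2)4]^3+: Ligand charges: each nitro (N-bound nitrite) is −1. With an overall charge of +3 the technetium centre must be in the +7 oxidation state. Technetium is a group-7 element; Tc(VII) is therefore d⁰. A d⁰ ion has no crystal-field stabilisation preference between square planar and tetrahedral, so four ligands adopt the sterically favoured tetrahedral geometry. → tetrahedral.
For [Pd(NO2)4]^2-: Ligand charges: each nitro (N-bound nitrite) is −1. With an overall charge of −2 the palladium centre must be in the +2 oxidation state. Group 10 minus oxidation state 2 gives a d⁸ configuration. A 4d d⁸ ion has a large crystal-field splitting; square planar leaves the high-energy d_{x²−y²} orbital empty and maximises CFSE. → square planar.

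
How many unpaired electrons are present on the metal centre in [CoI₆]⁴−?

3 unpaired electrons

Ligand charges: each iodide is −1. With an overall charge of −4 the cobalt centre must be in the +2 oxidation state.
Cobalt is a group-9 element; Co(II) is therefore d⁷.
The spin state decides the count: Iodide is a weak-field ligand for a first-row metal, so the complex is high-spin.
An octahedral high-spin d⁷ ion is t₂g⁵e_g², giving 3 unpaired electrons.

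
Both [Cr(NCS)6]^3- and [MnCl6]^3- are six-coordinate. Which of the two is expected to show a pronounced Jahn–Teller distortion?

[Cr(NCS)6]^3-: Summing ligand charges against the −3 overall charge gives an oxidation state of +3 for chromium. Cr sits in group 6, so the d-electron count is 6 − 3 = 3. The d³ configuration leaves the e_g set evenly filled (or empty) — no strong Jahn–Teller driving force.
[MnCl6]^3-: Ligand charges: each chloride is −1. With an overall charge of −3 the manganese centre must be in the +3 oxidation state. Mn sits in group 7, so the d-electron count is 7 − 3 = 4. Chloride is a weak-field ligand for a first-row metal, so the complex is high-spin. The t₂g³e_g¹ (high-spin) configuration has an unevenly filled e_g set; the Jahn–Teller theorem predicts a tetragonal distortion (typically axial elongation) to lift the degeneracy.

[MnCl6]^3-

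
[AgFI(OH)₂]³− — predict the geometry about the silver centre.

Summing ligand charges against the −3 overall charge gives an oxidation state of +1 for silver.
Group 11 minus oxidation state 1 gives a d¹⁰ configuration.
With 4 monodentate ligands the coordination number is 4.
A d¹⁰ ion has no crystal-field stabilisation preference between square planar and tetrahedral, so four ligands adopt the sterically favoured tetrahedral geometry.

tetrahedral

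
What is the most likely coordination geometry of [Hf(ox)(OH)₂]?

Each oxalate is −2; each hydroxide is −1; balancing the 0 overall charge requires Hf(IV).
Hf sits in group 4, so the d-electron count is 4 − 4 = 0.
Counting donor atoms: 1×oxalate (bidentate) → 2 donors; 2×hydroxide (monodentate) → 2 donors. Coordination number = 4.
A d⁰ ion has no crystal-field stabilisation preference between square planar and tetrahedral, so four ligands adopt the sterically favoured tetrahedral geometry.

tetrahedral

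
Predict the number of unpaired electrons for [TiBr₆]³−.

Ligand charges: each bromide is −1. With an overall charge of −3 the titanium centre must be in the +3 oxidation state.
Ti sits in group 4, so the d-electron count is 4 − 3 = 1.
In an octahedral field the d¹ configuration is t₂g¹e_g⁰ (only one arrangement possible), giving 1 unpaired electron.

1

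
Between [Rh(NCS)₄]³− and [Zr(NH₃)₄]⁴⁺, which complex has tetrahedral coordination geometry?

[Zr(NH₃)₄]⁴⁺

For [Rh(NCS)₄]³−: Ligand charges: each isothiocyanate is −1. With an overall charge of −3 the rhodium centre must be in the +1 oxidation state. Rh sits in group 9, so the d-electron count is 9 − 1 = 8. A 4d d⁸ ion has a large crystal-field splitting; square planar leaves the high-energy d_{x²−y²} orbital empty and maximises CFSE. → square planar.
For [Zr(NH₃)₄]⁴⁺: Summing ligand charges against the +4 overall charge gives an oxidation state of +4 for zirconium. Group 4 minus oxidation state 4 gives a d⁰ configuration. A d⁰ ion has no crystal-field stabilisation preference between square planar and tetrahedral, so four ligands adopt the sterically favoured tetrahedral geometry. → tetrahedral.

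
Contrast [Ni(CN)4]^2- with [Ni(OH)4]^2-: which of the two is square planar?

[Ni(CN)4]^2-

For [Ni(CN)4]^2-: Each cyanide is −1; balancing the −2 overall charge requires Ni(II). Ni sits in group 10, so the d-electron count is 10 − 2 = 8. Cyanide is a strong-field ligand (high in the spectrochemical series). A 3d d⁸ ion with strong-field ligands gains enough CFSE to favour square planar over tetrahedral. → square planar.
For [Ni(OH)4]^2-: Summing ligand charges against the −2 overall charge gives an oxidation state of +2 for nickel. Group 10 minus oxidation state 2 gives a d⁸ configuration. Hydroxide is a weak-field ligand. With weak-field ligands the CFSE gain from square planar is small, so a 3d d⁸ ion takes the sterically preferred tetrahedral geometry. → tetrahedral.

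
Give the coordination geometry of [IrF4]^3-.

Summing ligand charges against the −3 overall charge gives an oxidation state of +1 for iridium.
Group 9 minus oxidation state 1 gives a d⁸ configuration.
With 4 monodentate ligands the coordination number is 4.
A 5d d⁸ ion has a large crystal-field splitting; square planar leaves the high-energy d_{x²−y²} orbital empty and maximises CFSE.

square planar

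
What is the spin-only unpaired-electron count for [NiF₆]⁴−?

2 unpaired electrons

Ligand charges: each fluoride is −1. With an overall charge of −4 the nickel centre must be in the +2 oxidation state.
Group 10 minus oxidation state 2 gives a d⁸ configuration.
In an octahedral field the d⁸ configuration is t₂g⁶e_g² (only one arrangement possible), giving 2 unpaired electrons.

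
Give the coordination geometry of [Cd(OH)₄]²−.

Each hydroxide is −1; balancing the −2 overall charge requires Cd(II).
Group 12 minus oxidation state 2 gives a d¹⁰ configuration.
With 4 monodentate ligands the coordination number is 4.
A d¹⁰ ion has no crystal-field stabilisation preference between square planar and tetrahedral, so four ligands adopt the sterically favoured tetrahedral geometry.

tetrahedral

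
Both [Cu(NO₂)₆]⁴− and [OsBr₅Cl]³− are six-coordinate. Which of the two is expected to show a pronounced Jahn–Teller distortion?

[Cu(NO₂)₆]⁴−: Ligand charges: each nitro (N-bound nitrite) is −1. With an overall charge of −4 the copper centre must be in the +2 oxidation state. Copper is a group-11 element; Cu(II) is therefore d⁹. The t₂g⁶e_g³ configuration has an unevenly filled e_g set; the Jahn–Teller theorem predicts a tetragonal distortion (typically axial elongation) to lift the degeneracy.
[OsBr₅Cl]³−: Ligand charges: each bromide is −1; each chloride is −1. With an overall charge of −3 the osmium centre must be in the +3 oxidation state. Osmium is a group-8 element; Os(III) is therefore d⁵. A 5d ion has a large Δₒ and is invariably low-spin. The d⁵ configuration leaves the e_g set evenly filled (or empty) — no strong Jahn–Teller driving force.

[Cu(NO₂)₆]⁴−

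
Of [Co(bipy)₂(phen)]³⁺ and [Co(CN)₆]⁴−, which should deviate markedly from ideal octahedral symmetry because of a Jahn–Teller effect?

[Co(bipy)₂(phen)]³⁺: 2,2′-bipyridine is neutral; 1,10-phenanthroline is neutral; balancing the +3 overall charge requires Co(III). Group 9 minus oxidation state 3 gives a d⁶ configuration. Co(III) has an exceptionally large octahedral splitting and is low-spin with essentially every ligand except fluoride. The d⁶ configuration leaves the e_g set evenly filled (or empty) — no strong Jahn–Teller driving force.
[Co(CN)₆]⁴−: Summing ligand charges against the −4 overall charge gives an oxidation state of +2 for cobalt. Cobalt is a group-9 element; Co(II) is therefore d⁷. Cyanide is a strong-field ligand (high in the spectrochemical series) for a first-row metal, so the complex is low-spin. The t₂g⁶e_g¹ (low-spin) configuration has an unevenly filled e_g set; the Jahn–Teller theorem predicts a tetragonal distortion (typically axial elongation) to lift the degeneracy.

[Co(CN)₆]⁴−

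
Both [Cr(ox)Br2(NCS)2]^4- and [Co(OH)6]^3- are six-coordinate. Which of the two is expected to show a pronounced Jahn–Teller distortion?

[Cr(ox)Br2(NCS)2]^4-: Ligand charges: each oxalate is −2; each bromide is −1; each isothiocyanate is −1. With an overall charge of −4 the chromium centre must be in the +2 oxidation state. Group 6 minus oxidation state 2 gives a d⁴ configuration. Bromide, isothiocyanate, and oxalate are weak-field ligands for a first-row metal, so the complex is high-spin. The t₂g³e_g¹ (high-spin) configuration has an unevenly filled e_g set; the Jahn–Teller theorem predicts a tetragonal distortion (typically axial elongation) to lift the degeneracy.
[Co(OH)6]^3-: Each hydroxide is −1; balancing the −3 overall charge requires Co(III). Co sits in group 9, so the d-electron count is 9 − 3 = 6. Co(III) has an exceptionally large octahedral splitting and is low-spin with essentially every ligand except fluoride. The d⁶ configuration leaves the e_g set evenly filled (or empty) — no strong Jahn–Teller driving force.

[Cr(ox)Br2(NCS)2]^4-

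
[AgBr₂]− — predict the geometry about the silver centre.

linear

Each bromide is −1; balancing the −1 overall charge requires Ag(I).
Silver is a group-11 element; Ag(I) is therefore d¹⁰.
Coordination number: 2.
A d¹⁰ ion with only two ligands adopts a linear arrangement (sp hybridisation; no CFSE preference).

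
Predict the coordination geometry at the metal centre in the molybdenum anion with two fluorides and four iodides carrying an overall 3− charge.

Each fluoride is −1; each iodide is −1; balancing the −3 overall charge requires Mo(III).
Molybdenum is a group-6 element; Mo(III) is therefore d³.
With 6 monodentate ligands the coordination number is 6.
Six donors around a single metal centre give an octahedral coordination sphere.

octahedral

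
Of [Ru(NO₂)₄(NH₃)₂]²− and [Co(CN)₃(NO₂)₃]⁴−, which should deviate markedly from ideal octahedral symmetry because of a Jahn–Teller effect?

[Ru(NO₂)₄(NH₃)₂]²−: Each nitro (N-bound nitrite) is −1; ammonia is neutral; balancing the −2 overall charge requires Ru(II). Ruthenium is a group-8 element; Ru(II) is therefore d⁶. A 4d ion has a large Δₒ and is invariably low-spin. The d⁶ configuration leaves the e_g set evenly filled (or empty) — no strong Jahn–Teller driving force.
[Co(CN)₃(NO₂)₃]⁴−: Each cyanide is −1; each nitro (N-bound nitrite) is −1; balancing the −4 overall charge requires Co(II). Cobalt is a group-9 element; Co(II) is therefore d⁷. Cyanide and nitro (N-bound nitrite) are strong-field ligands (high in the spectrochemical series) for a first-row metal, so the complex is low-spin. The t₂g⁶e_g¹ (low-spin) configuration has an unevenly filled e_g set; the Jahn–Teller theorem predicts a tetragonal distortion (typically axial elongation) to lift the degeneracy.

[Co(CN)₃(NO₂)₃]⁴−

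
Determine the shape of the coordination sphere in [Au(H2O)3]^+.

Summing ligand charges against the +1 overall charge gives an oxidation state of +1 for gold.
Gold is a group-11 element; Au(I) is therefore d¹⁰.
Coordination number: 3.
Three ligands around a d¹⁰ centre minimise repulsion in a trigonal-planar arrangement.

trigonal planar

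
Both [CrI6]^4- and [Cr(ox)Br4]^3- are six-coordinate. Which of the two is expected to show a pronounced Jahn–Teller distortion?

[CrI6]^4-: Summing ligand charges against the −4 overall charge gives an oxidation state of +2 for chromium. Chromium is a group-6 element; Cr(II) is therefore d⁴. Iodide is a weak-field ligand for a first-row metal, so the complex is high-spin. The t₂g³e_g¹ (high-spin) configuration has an unevenly filled e_g set; the Jahn–Teller theorem predicts a tetragonal distortion (typically axial elongation) to lift the degeneracy.
[Cr(ox)Br4]^3-: Summing ligand charges against the −3 overall charge gives an oxidation state of +3 for chromium. Cr sits in group 6, so the d-electron count is 6 − 3 = 3. The d³ configuration leaves the e_g set evenly filled (or empty) — no strong Jahn–Teller driving force.

[CrI6]^4-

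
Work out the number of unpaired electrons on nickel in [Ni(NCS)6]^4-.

2

Ligand charges: each isothiocyanate is −1. With an overall charge of −4 the nickel centre must be in the +2 oxidation state.
Ni sits in group 10, so the d-electron count is 10 − 2 = 8.
In an octahedral field the d⁸ configuration is t₂g⁶e_g² (only one arrangement possible), giving 2 unpaired electrons.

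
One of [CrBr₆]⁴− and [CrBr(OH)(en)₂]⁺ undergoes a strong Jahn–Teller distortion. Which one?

[CrBr₆]⁴−

[CrBr₆]⁴−: Ligand charges: each bromide is −1. With an overall charge of −4 the chromium centre must be in the +2 oxidation state. Group 6 minus oxidation state 2 gives a d⁴ configuration. Bromide is a weak-field ligand for a first-row metal, so the complex is high-spin. The t₂g³e_g¹ (high-spin) configuration has an unevenly filled e_g set; the Jahn–Teller theorem predicts a tetragonal distortion (typically axial elongation) to lift the degeneracy.
[CrBr(OH)(en)₂]⁺: Each bromide is −1; each hydroxide is −1; ethylenediamine is neutral; balancing the +1 overall charge requires Cr(III). Chromium is a group-6 element; Cr(III) is therefore d³. The d³ configuration leaves the e_g set evenly filled (or empty) — no strong Jahn–Teller driving force.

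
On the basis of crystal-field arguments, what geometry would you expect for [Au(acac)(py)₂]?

Summing ligand charges against the 0 overall charge gives an oxidation state of +1 for gold.
Au sits in group 11, so the d-electron count is 11 − 1 = 10.
Counting donor atoms: 1×acetylacetonate (bidentate) → 2 donors; 2×pyridine (monodentate) → 2 donors. Coordination number = 4.
A d¹⁰ ion has no crystal-field stabilisation preference between square planar and tetrahedral, so four ligands adopt the sterically favoured tetrahedral geometry.

tetrahedral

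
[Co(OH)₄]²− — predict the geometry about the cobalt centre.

tetrahedral

Each hydroxide is −1; balancing the −2 overall charge requires Co(II).
Co sits in group 9, so the d-electron count is 9 − 2 = 7.
With 4 monodentate ligands the coordination number is 4.
Hydroxide is a weak-field ligand.
For a high-spin 3d d⁷ ion with weak-field ligands the small Δₜ gives little square-planar CFSE advantage, so four ligands adopt the sterically favoured tetrahedral geometry.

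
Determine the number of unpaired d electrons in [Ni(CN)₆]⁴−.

Ligand charges: each cyanide is −1. With an overall charge of −4 the nickel centre must be in the +2 oxidation state.
Nickel is a group-10 element; Ni(II) is therefore d⁸.
In an octahedral field the d⁸ configuration is t₂g⁶e_g² (only one arrangement possible), giving 2 unpaired electrons.

2 unpaired electrons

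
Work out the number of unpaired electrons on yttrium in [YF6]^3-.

0 unpaired electrons

Summing ligand charges against the −3 overall charge gives an oxidation state of +3 for yttrium.
Group 3 minus oxidation state 3 gives a d⁰ configuration.
In an octahedral field the d⁰ configuration is t₂g⁰e_g⁰, giving 0 unpaired electrons.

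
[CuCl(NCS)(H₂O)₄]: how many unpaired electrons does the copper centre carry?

Each chloride is −1; each isothiocyanate is −1; water is neutral; balancing the 0 overall charge requires Cu(II).
Group 11 minus oxidation state 2 gives a d⁹ configuration.
In an octahedral field the d⁹ configuration is t₂g⁶e_g³ (only one arrangement possible), giving 1 unpaired electron.

1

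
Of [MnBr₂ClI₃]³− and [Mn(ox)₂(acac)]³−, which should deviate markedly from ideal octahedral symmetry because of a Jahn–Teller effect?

[MnBr₂ClI₃]³−: Summing ligand charges against the −3 overall charge gives an oxidation state of +3 for manganese. Manganese is a group-7 element; Mn(III) is therefore d⁴. Bromide, chloride, and iodide are weak-field ligands for a first-row metal, so the complex is high-spin. The t₂g³e_g¹ (high-spin) configuration has an unevenly filled e_g set; the Jahn–Teller theorem predicts a tetragonal distortion (typically axial elongation) to lift the degeneracy.
[Mn(ox)₂(acac)]³−: Ligand charges: each oxalate is −2; each acetylacetonate is −1. With an overall charge of −3 the manganese centre must be in the +2 oxidation state. Mn sits in group 7, so the d-electron count is 7 − 2 = 5. Acetylacetonate and oxalate are weak-field ligands for a first-row metal, so the complex is high-spin. The d⁵ configuration leaves the e_g set evenly filled (or empty) — no strong Jahn–Teller driving force.

[MnBr₂ClI₃]³−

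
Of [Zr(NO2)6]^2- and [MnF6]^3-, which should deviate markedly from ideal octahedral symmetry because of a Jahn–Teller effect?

[MnF6]^3-

[Zr(NO2)6]^2-: Summing ligand charges against the −2 overall charge gives an oxidation state of +4 for zirconium. Group 4 minus oxidation state 4 gives a d⁰ configuration. The d⁰ configuration leaves the e_g set evenly filled (or empty) — no strong Jahn–Teller driving force.
[MnF6]^3-: Each fluoride is −1; balancing the −3 overall charge requires Mn(III). Manganese is a group-7 element; Mn(III) is therefore d⁴. Fluoride is a weak-field ligand for a first-row metal, so the complex is high-spin. The t₂g³e_g¹ (high-spin) configuration has an unevenly filled e_g set; the Jahn–Teller theorem predicts a tetragonal distortion (typically axial elongation) to lift the degeneracy.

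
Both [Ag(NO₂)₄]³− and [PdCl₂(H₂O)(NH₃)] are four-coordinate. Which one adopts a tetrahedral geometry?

For [Ag(NO₂)₄]³−: Each nitro (N-bound nitrite) is −1; balancing the −3 overall charge requires Ag(I). Group 11 minus oxidation state 1 gives a d¹⁰ configuration. A d¹⁰ ion has no crystal-field stabilisation preference between square planar and tetrahedral, so four ligands adopt the sterically favoured tetrahedral geometry. → tetrahedral.
For [PdCl₂(H₂O)(NH₃)]: Ligand charges: each chloride is −1; water is neutral; ammonia is neutral. With an overall charge of 0 the palladium centre must be in the +2 oxidation state. Pd sits in group 10, so the d-electron count is 10 − 2 = 8. A 4d d⁸ ion has a large crystal-field splitting; square planar leaves the high-energy d_{x²−y²} orbital empty and maximises CFSE. → square planar.

[Ag(NO₂)₄]³−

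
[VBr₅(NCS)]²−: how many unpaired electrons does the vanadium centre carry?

Summing ligand charges against the −2 overall charge gives an oxidation state of +4 for vanadium.
Group 5 minus oxidation state 4 gives a d¹ configuration.
In an octahedral field the d¹ configuration is t₂g¹e_g⁰ (only one arrangement possible), giving 1 unpaired electron.

1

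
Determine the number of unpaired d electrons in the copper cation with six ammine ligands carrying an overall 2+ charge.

1

Ligand charges: ammonia is neutral. With an overall charge of +2 the copper centre must be in the +2 oxidation state.
Group 11 minus oxidation state 2 gives a d⁹ configuration.
In an octahedral field the d⁹ configuration is t₂g⁶e_g³ (only one arrangement possible), giving 1 unpaired electron.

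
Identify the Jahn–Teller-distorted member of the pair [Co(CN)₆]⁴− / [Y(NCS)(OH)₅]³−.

[Co(CN)₆]⁴−

[Co(CN)₆]⁴−: Ligand charges: each cyanide is −1. With an overall charge of −4 the cobalt centre must be in the +2 oxidation state. Cobalt is a group-9 element; Co(II) is therefore d⁷. Cyanide is a strong-field ligand (high in the spectrochemical series) for a first-row metal, so the complex is low-spin. The t₂g⁶e_g¹ (low-spin) configuration has an unevenly filled e_g set; the Jahn–Teller theorem predicts a tetragonal distortion (typically axial elongation) to lift the degeneracy.
[Y(NCS)(OH)₅]³−: Each isothiocyanate is −1; each hydroxide is −1; balancing the −3 overall charge requires Y(III). Group 3 minus oxidation state 3 gives a d⁰ configuration. The d⁰ configuration leaves the e_g set evenly filled (or empty) — no strong Jahn–Teller driving force.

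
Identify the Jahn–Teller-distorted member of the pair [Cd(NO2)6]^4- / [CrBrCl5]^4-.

[CrBrCl5]^4-

[Cd(NO2)6]^4-: Summing ligand charges against the −4 overall charge gives an oxidation state of +2 for cadmium. Cd sits in group 12, so the d-electron count is 12 − 2 = 10. The d¹⁰ configuration leaves the e_g set evenly filled (or empty) — no strong Jahn–Teller driving force.
[CrBrCl5]^4-: Each bromide is −1; each chloride is −1; balancing the −4 overall charge requires Cr(II). Group 6 minus oxidation state 2 gives a d⁴ configuration. Bromide and chloride are weak-field ligands for a first-row metal, so the complex is high-spin. The t₂g³e_g¹ (high-spin) configuration has an unevenly filled e_g set; the Jahn–Teller theorem predicts a tetragonal distortion (typically axial elongation) to lift the degeneracy.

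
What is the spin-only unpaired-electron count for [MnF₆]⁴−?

Summing ligand charges against the −4 overall charge gives an oxidation state of +2 for manganese.
Mn sits in group 7, so the d-electron count is 7 − 2 = 5.
The spin state decides the count: Fluoride is a weak-field ligand for a first-row metal, so the complex is high-spin.
An octahedral high-spin d⁵ ion is t₂g³e_g², giving 5 unpaired electrons.

5 unpaired electrons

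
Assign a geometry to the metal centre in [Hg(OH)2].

Ligand charges: each hydroxide is −1. With an overall charge of 0 the mercury centre must be in the +2 oxidation state.
Group 12 minus oxidation state 2 gives a d¹⁰ configuration.
With 2 monodentate ligands the coordination number is 2.
A d¹⁰ ion with only two ligands adopts a linear arrangement (sp hybridisation; no CFSE preference).

linear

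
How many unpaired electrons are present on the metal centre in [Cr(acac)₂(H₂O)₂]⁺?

Each acetylacetonate is −1; water is neutral; balancing the +1 overall charge requires Cr(III).
Group 6 minus oxidation state 3 gives a d³ configuration.
Counting donor atoms: 2×acetylacetonate (bidentate) → 4 donors; 2×water (monodentate) → 2 donors. Coordination number = 6.
In an octahedral field the d³ configuration is t₂g³e_g⁰ (only one arrangement possible), giving 3 unpaired electrons.

3 unpaired electrons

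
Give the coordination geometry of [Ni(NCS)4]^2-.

tetrahedral

Each isothiocyanate is −1; balancing the −2 overall charge requires Ni(II).
Ni sits in group 10, so the d-electron count is 10 − 2 = 8.
With 4 monodentate ligands the coordination number is 4.
Isothiocyanate is a weak-field ligand.
With weak-field ligands the CFSE gain from square planar is small, so a 3d d⁸ ion takes the sterically preferred tetrahedral geometry.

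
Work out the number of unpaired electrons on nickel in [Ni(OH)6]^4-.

2

Ligand charges: each hydroxide is −1. With an overall charge of −4 the nickel centre must be in the +2 oxidation state.
Nickel is a group-10 element; Ni(II) is therefore d⁸.
In an octahedral field the d⁸ configuration is t₂g⁶e_g² (only one arrangement possible), giving 2 unpaired electrons.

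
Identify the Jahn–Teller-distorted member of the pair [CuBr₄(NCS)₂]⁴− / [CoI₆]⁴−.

[CuBr₄(NCS)₂]⁴−

[CuBr₄(NCS)₂]⁴−: Summing ligand charges against the −4 overall charge gives an oxidation state of +2 for copper. Copper is a group-11 element; Cu(II) is therefore d⁹. The t₂g⁶e_g³ configuration has an unevenly filled e_g set; the Jahn–Teller theorem predicts a tetragonal distortion (typically axial elongation) to lift the degeneracy.
[CoI₆]⁴−: Ligand charges: each iodide is −1. With an overall charge of −4 the cobalt centre must be in the +2 oxidation state. Cobalt is a group-9 element; Co(II) is therefore d⁷. Iodide is a weak-field ligand for a first-row metal, so the complex is high-spin. The d⁷ configuration leaves the e_g set evenly filled (or empty) — no strong Jahn–Teller driving force.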